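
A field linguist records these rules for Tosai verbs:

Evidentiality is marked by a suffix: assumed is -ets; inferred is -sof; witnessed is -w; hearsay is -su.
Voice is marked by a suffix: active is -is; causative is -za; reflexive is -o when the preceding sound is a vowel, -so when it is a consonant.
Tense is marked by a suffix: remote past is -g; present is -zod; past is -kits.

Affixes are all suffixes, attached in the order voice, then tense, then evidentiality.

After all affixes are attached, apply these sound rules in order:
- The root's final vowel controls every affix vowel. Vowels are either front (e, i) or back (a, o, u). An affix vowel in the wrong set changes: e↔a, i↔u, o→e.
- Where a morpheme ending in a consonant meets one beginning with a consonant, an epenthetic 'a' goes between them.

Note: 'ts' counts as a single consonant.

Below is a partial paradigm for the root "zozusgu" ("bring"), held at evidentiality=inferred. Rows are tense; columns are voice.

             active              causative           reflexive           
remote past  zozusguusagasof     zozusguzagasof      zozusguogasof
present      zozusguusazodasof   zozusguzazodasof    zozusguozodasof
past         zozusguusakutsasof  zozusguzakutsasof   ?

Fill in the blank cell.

Attach voice reflexive -o (after vowel 'u') → zozusguo.
Attach tense past -kits → zozusguokits.
Attach evidentiality inferred -sof → zozusguokitssof.
Apply vowel harmony: zozusguokitssof → zozusguokutssof.
Apply epenthesis: zozusguokutssof → zozusguokutsasof.

zozusguokutsasof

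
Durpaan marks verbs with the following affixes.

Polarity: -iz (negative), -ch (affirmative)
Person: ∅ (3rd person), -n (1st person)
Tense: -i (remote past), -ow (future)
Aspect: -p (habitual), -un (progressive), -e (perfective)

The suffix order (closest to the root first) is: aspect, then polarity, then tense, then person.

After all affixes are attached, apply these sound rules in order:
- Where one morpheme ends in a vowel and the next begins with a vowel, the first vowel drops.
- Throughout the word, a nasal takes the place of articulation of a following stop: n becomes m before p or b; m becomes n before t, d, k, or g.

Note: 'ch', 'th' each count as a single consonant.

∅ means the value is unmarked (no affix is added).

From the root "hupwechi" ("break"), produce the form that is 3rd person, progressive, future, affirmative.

Attach aspect progressive -un → hupwechiun.
Attach polarity affirmative -ch → hupwechiunch.
Attach tense future -ow → hupwechiunchow.
person = 3rd person: zero marking, form stays hupwechiunchow.
Apply vowel deletion: hupwechiunchow → hupwechunchow.
Nasal assimilation: no change.

hupwechunchow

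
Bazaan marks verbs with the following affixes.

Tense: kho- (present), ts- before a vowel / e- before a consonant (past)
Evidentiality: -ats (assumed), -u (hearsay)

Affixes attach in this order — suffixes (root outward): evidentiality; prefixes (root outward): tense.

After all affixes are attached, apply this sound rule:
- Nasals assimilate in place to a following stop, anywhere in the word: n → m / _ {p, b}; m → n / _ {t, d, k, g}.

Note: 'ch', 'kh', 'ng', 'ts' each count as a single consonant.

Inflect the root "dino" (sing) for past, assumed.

edinoats

Attach tense past e- (before consonant 'd') → edino.
Attach evidentiality assumed -ats → edinoats.
Nasal assimilation: no change.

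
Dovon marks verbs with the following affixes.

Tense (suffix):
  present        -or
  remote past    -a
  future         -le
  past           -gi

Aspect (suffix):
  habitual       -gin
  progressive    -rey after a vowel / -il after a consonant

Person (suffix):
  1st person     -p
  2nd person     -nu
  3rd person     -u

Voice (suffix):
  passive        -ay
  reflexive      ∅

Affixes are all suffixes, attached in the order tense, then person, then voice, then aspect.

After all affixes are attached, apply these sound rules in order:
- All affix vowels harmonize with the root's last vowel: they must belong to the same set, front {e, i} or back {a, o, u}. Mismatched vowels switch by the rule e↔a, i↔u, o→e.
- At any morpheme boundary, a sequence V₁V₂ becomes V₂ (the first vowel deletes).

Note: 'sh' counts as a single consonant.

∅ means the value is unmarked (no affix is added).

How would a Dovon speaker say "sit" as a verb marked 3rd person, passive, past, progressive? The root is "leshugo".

Attach tense past -gi → leshugogi.
Attach person 3rd person -u → leshugogiu.
Attach voice passive -ay → leshugogiuay.
Attach aspect progressive -il (after consonant 'y') → leshugogiuayil.
Apply vowel harmony: leshugogiuayil → leshugoguuayul.
Apply vowel deletion: leshugoguuayul → leshugogayul.

leshugogayul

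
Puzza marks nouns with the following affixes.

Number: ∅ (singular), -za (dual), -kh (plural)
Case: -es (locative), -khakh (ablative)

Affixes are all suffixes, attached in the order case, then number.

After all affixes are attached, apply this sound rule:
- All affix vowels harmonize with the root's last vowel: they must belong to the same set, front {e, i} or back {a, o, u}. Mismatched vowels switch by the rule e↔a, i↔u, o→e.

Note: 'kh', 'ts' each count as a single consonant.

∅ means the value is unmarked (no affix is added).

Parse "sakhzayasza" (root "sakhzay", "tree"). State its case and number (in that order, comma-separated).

locative, dual

Segment: sakhzay-es-za.
case: -es → locative.
number: -za → dual.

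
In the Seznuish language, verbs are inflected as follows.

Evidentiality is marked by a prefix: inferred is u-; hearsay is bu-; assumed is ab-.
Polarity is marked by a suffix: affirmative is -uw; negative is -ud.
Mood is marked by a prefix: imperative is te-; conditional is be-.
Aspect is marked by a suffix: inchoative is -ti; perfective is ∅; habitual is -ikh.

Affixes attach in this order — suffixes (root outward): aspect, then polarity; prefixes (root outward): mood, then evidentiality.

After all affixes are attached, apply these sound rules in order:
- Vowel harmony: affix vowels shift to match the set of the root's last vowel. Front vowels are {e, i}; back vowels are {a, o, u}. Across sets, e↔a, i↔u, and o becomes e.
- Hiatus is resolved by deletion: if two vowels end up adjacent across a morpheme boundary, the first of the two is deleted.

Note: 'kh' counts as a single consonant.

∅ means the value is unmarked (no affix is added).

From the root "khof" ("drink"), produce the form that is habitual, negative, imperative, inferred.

utakhofukhud

Attach aspect habitual -ikh → khofikh.
Attach polarity negative -ud → khofikhud.
Attach mood imperative te- → tekhofikhud.
Attach evidentiality inferred u- → utekhofikhud.
Apply vowel harmony: utekhofikhud → utakhofukhud.
Vowel deletion: no change.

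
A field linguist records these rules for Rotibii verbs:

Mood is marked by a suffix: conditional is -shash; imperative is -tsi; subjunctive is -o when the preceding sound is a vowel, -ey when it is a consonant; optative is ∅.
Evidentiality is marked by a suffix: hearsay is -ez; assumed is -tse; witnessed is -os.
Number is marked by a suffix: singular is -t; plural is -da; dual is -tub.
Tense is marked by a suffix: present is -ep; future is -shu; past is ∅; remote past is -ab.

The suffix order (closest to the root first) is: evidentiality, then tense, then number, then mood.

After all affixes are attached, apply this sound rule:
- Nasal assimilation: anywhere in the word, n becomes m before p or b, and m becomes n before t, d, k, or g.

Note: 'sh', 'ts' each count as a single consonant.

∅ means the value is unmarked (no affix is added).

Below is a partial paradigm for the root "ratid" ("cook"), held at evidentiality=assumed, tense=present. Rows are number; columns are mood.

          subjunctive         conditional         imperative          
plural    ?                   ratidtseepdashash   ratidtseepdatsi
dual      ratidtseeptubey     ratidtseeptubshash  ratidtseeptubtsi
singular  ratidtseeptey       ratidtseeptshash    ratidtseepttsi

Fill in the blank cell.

Attach evidentiality assumed -tse → ratidtse.
Attach tense present -ep → ratidtseep.
Attach number plural -da → ratidtseepda.
Attach mood subjunctive -o (after vowel 'a') → ratidtseepdao.
Nasal assimilation: no change.

ratidtseepdao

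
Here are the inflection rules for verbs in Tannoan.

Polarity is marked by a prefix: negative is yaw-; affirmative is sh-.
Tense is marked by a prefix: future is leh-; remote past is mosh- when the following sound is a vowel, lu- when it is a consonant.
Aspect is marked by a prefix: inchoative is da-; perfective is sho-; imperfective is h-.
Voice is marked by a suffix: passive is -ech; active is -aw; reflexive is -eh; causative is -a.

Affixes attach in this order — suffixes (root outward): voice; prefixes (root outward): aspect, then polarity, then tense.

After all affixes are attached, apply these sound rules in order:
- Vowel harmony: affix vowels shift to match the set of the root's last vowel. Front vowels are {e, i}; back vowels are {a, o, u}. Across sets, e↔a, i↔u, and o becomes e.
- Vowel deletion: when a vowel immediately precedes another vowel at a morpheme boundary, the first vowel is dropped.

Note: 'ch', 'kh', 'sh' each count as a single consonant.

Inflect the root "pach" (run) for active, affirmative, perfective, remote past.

Attach aspect perfective sho- → shopach.
Attach polarity affirmative sh- → shshopach.
Attach voice active -aw → shshopachaw.
Attach tense remote past lu- (before consonant 'sh') → lushshopachaw.
Vowel harmony: no change.
Vowel deletion: no change.

lushshopachaw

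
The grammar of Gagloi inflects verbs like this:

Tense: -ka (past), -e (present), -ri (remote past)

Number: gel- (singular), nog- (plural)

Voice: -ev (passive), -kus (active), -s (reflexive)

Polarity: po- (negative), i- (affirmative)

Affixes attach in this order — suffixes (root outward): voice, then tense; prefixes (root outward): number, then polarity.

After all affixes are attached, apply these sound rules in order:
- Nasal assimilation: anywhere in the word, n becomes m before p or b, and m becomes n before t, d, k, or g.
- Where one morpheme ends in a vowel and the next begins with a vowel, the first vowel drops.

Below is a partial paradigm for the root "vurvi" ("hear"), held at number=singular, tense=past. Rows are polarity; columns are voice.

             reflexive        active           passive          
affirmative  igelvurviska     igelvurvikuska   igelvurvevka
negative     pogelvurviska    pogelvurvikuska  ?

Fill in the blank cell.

Attach voice passive -ev → vurviev.
Attach number singular gel- → gelvurviev.
Attach tense past -ka → gelvurvievka.
Attach polarity negative po- → pogelvurvievka.
Nasal assimilation: no change.
Apply vowel deletion: pogelvurvievka → pogelvurvevka.

pogelvurvevka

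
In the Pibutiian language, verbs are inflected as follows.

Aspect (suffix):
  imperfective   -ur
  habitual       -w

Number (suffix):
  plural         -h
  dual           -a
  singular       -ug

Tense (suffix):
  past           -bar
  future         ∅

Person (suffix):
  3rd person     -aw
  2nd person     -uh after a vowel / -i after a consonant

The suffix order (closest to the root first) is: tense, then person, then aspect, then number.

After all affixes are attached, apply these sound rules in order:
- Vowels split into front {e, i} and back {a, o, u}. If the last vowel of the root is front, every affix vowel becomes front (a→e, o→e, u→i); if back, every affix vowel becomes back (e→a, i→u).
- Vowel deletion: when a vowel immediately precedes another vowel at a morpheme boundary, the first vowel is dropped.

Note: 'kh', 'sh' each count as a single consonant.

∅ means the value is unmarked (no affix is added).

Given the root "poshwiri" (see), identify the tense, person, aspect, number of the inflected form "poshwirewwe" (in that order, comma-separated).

Segment: poshwiri-aw-w-a.
tense: ∅ → future.
person: -aw → 3rd person.
aspect: -w → habitual.
number: -a → dual.

future, 3rd person, habitual, dual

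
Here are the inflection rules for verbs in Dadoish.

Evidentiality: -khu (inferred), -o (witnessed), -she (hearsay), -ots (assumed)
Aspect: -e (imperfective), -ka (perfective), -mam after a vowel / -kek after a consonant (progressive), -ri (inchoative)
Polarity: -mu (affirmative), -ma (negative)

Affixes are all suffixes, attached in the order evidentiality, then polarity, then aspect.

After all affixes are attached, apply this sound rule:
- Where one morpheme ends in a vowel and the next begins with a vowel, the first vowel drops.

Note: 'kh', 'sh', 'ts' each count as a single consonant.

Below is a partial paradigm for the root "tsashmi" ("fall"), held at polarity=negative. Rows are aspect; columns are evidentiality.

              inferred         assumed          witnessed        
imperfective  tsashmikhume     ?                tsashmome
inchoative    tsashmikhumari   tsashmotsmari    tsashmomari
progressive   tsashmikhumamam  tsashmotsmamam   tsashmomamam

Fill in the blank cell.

tsashmotsme

Attach evidentiality assumed -ots → tsashmiots.
Attach polarity negative -ma → tsashmiotsma.
Attach aspect imperfective -e → tsashmiotsmae.
Apply vowel deletion: tsashmiotsmae → tsashmotsme.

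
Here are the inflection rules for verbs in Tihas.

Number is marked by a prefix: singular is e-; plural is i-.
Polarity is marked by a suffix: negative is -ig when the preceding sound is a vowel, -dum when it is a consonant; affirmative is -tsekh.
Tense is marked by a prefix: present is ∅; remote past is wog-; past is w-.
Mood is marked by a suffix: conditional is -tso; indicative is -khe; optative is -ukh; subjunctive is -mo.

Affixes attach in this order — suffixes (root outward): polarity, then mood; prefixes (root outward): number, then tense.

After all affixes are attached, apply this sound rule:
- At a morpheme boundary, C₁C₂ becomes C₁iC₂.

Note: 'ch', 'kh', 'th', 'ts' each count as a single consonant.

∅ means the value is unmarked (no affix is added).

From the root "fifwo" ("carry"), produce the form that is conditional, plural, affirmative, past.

Attach polarity affirmative -tsekh → fifwotsekh.
Attach number plural i- → ififwotsekh.
Attach mood conditional -tso → ififwotsekhtso.
Attach tense past w- → wififwotsekhtso.
Apply epenthesis: wififwotsekhtso → wififwotsekhitso.

wififwotsekhitso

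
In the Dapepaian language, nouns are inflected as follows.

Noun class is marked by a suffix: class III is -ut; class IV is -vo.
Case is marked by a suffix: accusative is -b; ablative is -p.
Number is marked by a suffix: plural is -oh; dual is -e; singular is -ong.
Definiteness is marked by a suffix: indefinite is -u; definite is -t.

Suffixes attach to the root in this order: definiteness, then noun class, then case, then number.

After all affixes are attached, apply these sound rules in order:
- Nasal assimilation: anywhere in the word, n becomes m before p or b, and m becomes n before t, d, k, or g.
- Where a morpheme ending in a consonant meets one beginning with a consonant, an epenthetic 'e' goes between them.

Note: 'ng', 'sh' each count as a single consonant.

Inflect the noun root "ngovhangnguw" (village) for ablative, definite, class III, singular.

Attach definiteness definite -t → ngovhangnguwt.
Attach noun class class III -ut → ngovhangnguwtut.
Attach case ablative -p → ngovhangnguwtutp.
Attach number singular -ong → ngovhangnguwtutpong.
Nasal assimilation: no change.
Apply epenthesis: ngovhangnguwtutpong → ngovhangnguwetutepong.

ngovhangnguwetutepong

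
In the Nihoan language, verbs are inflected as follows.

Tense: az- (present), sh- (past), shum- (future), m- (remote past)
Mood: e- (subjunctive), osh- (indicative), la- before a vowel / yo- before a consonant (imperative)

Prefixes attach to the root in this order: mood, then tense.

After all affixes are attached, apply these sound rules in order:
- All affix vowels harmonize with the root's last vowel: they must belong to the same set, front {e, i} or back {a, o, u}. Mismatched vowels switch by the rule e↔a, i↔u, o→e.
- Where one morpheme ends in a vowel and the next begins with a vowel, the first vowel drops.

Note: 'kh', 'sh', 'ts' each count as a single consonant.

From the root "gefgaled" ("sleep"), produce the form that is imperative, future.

shimyegefgaled

Attach mood imperative yo- (before consonant 'g') → yogefgaled.
Attach tense future shum- → shumyogefgaled.
Apply vowel harmony: shumyogefgaled → shimyegefgaled.
Vowel deletion: no change.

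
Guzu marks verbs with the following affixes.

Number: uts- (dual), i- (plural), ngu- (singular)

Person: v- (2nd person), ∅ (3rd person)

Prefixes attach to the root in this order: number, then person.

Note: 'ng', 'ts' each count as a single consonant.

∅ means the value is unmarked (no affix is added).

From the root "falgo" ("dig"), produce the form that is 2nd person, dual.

Attach number dual uts- → utsfalgo.
Attach person 2nd person v- → vutsfalgo.

vutsfalgo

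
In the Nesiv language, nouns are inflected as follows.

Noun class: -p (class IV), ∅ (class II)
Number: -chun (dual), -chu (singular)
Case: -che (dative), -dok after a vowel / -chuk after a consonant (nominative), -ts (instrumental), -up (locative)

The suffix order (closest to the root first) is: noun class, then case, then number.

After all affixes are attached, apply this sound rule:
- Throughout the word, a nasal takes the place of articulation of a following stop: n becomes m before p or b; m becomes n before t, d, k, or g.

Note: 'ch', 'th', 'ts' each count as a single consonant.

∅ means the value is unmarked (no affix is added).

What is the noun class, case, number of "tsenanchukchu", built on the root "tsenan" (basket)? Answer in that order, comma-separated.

Segment: tsenan-chuk-chu.
noun class: ∅ → class II.
case: -dok/chuk → nominative.
number: -chu → singular.

class II, nominative, singular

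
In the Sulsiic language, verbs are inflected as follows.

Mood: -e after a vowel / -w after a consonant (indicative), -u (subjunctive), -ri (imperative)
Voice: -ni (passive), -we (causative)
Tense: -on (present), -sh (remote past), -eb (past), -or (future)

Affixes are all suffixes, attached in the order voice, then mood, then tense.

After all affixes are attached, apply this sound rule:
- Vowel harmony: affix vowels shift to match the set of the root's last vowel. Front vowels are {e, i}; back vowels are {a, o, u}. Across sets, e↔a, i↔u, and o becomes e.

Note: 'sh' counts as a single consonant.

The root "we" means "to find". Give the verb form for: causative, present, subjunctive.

Attach voice causative -we → wewe.
Attach mood subjunctive -u → weweu.
Attach tense present -on → weweuon.
Apply vowel harmony: weweuon → weweien.

weweien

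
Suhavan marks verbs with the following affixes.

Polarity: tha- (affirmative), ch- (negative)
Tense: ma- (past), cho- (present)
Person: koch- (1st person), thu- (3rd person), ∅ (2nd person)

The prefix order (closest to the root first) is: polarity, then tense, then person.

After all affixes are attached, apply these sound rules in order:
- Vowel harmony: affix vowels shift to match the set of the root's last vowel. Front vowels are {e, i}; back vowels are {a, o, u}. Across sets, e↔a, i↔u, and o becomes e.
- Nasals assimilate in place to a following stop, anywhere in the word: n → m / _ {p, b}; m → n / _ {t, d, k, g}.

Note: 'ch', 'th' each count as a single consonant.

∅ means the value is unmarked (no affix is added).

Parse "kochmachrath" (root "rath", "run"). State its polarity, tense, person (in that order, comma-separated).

negative, past, 1st person

Segment: koch-ma-ch-rath.
polarity: ch- → negative.
tense: ma- → past.
person: koch- → 1st person.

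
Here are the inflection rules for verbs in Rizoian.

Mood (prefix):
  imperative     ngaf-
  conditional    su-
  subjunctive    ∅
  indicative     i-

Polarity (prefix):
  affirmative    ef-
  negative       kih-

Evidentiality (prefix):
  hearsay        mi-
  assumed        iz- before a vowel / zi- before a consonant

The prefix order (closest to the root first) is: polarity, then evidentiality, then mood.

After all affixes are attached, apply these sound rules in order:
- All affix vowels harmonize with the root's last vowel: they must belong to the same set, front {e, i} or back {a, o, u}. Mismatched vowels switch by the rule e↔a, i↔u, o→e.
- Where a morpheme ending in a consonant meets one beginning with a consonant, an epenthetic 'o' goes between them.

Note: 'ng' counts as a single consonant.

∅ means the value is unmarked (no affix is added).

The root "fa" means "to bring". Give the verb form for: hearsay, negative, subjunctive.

mukuhofa

Attach polarity negative kih- → kihfa.
Attach evidentiality hearsay mi- → mikihfa.
mood = subjunctive: zero marking, form stays mikihfa.
Apply vowel harmony: mikihfa → mukuhfa.
Apply epenthesis: mukuhfa → mukuhofa.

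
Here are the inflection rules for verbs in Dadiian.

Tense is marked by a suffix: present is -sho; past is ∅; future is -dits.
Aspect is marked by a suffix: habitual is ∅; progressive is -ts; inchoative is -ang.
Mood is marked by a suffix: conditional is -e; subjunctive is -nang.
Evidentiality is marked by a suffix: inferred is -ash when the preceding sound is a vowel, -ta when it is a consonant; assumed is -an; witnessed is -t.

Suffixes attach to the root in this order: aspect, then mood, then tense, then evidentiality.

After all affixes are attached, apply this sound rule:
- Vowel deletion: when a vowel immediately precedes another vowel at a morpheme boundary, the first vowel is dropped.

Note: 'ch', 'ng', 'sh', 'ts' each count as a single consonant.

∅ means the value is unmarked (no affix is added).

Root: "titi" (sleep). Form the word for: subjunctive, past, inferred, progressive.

Attach aspect progressive -ts → titits.
Attach mood subjunctive -nang → tititsnang.
tense = past: zero marking, form stays tititsnang.
Attach evidentiality inferred -ta (after consonant 'ng') → tititsnangta.
Vowel deletion: no change.

tititsnangta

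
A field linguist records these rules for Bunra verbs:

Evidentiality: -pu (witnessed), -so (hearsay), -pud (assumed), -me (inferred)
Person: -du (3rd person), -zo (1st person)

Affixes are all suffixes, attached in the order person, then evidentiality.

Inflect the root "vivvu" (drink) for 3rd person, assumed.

vivvudupud

Attach person 3rd person -du → vivvudu.
Attach evidentiality assumed -pud → vivvudupud.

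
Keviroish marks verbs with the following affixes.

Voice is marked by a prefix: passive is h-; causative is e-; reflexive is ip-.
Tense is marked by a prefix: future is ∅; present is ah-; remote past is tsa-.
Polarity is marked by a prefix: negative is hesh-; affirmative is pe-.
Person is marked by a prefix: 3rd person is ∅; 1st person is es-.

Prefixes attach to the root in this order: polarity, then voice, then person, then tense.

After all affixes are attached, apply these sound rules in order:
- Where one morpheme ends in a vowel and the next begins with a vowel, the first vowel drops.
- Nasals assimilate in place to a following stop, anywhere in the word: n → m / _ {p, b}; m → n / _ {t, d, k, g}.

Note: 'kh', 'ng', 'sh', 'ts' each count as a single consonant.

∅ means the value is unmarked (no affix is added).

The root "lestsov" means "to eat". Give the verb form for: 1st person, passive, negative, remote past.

Attach polarity negative hesh- → heshlestsov.
Attach voice passive h- → hheshlestsov.
Attach person 1st person es- → eshheshlestsov.
Attach tense remote past tsa- → tsaeshheshlestsov.
Apply vowel deletion: tsaeshheshlestsov → tseshheshlestsov.
Nasal assimilation: no change.

tseshheshlestsov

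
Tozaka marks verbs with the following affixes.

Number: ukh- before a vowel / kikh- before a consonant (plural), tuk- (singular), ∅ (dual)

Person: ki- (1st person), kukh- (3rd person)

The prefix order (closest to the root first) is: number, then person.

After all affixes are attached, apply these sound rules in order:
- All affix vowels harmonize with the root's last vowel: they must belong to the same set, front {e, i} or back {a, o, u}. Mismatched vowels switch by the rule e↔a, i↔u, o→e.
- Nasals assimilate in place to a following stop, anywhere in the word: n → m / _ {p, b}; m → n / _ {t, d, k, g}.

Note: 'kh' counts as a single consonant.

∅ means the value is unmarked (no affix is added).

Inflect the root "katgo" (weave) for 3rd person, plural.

Attach number plural kikh- (before consonant 'k') → kikhkatgo.
Attach person 3rd person kukh- → kukhkikhkatgo.
Apply vowel harmony: kukhkikhkatgo → kukhkukhkatgo.
Nasal assimilation: no change.

kukhkukhkatgo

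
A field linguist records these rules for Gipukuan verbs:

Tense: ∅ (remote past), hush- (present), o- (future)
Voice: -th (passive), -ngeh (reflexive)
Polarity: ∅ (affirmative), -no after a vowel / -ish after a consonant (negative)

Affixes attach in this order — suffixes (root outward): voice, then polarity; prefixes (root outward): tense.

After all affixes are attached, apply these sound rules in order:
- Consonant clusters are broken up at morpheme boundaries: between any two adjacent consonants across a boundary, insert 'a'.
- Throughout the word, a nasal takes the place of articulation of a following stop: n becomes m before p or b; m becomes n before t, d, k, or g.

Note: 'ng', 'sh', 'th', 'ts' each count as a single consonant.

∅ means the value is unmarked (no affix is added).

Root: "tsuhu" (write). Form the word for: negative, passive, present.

Attach voice passive -th → tsuhuth.
Attach polarity negative -ish (after consonant 'th') → tsuhuthish.
Attach tense present hush- → hushtsuhuthish.
Apply epenthesis: hushtsuhuthish → hushatsuhuthish.
Nasal assimilation: no change.

hushatsuhuthish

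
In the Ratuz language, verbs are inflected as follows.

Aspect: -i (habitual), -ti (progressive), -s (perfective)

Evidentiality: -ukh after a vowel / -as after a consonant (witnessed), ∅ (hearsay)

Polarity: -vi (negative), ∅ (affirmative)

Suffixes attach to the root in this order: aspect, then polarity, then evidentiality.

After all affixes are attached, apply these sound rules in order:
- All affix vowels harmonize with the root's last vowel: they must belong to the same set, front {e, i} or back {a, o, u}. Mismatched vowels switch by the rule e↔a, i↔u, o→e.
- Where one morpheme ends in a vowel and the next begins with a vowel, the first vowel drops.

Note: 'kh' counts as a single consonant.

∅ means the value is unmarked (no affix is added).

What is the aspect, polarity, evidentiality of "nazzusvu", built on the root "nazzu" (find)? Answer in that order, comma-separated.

perfective, negative, hearsay

Segment: nazzu-s-vi.
aspect: -s → perfective.
polarity: -vi → negative.
evidentiality: ∅ → hearsay.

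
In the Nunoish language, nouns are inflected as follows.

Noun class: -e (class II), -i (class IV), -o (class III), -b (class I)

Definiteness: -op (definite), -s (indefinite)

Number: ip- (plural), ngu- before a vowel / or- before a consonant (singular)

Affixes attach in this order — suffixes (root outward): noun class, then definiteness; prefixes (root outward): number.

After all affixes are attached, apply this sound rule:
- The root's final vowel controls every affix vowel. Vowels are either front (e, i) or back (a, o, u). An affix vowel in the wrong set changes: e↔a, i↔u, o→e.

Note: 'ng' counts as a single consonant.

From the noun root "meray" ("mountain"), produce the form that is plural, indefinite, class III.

upmerayos

Attach number plural ip- → ipmeray.
Attach noun class class III -o → ipmerayo.
Attach definiteness indefinite -s → ipmerayos.
Apply vowel harmony: ipmerayos → upmerayos.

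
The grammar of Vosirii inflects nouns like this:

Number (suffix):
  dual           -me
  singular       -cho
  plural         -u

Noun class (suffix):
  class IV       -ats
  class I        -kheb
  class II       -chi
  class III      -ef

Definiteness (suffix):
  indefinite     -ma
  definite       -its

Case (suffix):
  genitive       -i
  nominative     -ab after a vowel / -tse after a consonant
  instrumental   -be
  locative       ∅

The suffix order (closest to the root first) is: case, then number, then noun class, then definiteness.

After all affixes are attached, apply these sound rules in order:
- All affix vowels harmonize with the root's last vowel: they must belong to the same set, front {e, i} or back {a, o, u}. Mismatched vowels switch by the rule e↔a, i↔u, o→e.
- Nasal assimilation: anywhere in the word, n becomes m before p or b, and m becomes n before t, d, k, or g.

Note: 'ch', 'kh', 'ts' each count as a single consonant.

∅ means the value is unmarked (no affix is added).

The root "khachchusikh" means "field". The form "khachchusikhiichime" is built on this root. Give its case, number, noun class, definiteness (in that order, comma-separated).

genitive, plural, class II, indefinite

Segment: khachchusikh-i-u-chi-ma.
case: -i → genitive.
number: -u → plural.
noun class: -chi → class II.
definiteness: -ma → indefinite.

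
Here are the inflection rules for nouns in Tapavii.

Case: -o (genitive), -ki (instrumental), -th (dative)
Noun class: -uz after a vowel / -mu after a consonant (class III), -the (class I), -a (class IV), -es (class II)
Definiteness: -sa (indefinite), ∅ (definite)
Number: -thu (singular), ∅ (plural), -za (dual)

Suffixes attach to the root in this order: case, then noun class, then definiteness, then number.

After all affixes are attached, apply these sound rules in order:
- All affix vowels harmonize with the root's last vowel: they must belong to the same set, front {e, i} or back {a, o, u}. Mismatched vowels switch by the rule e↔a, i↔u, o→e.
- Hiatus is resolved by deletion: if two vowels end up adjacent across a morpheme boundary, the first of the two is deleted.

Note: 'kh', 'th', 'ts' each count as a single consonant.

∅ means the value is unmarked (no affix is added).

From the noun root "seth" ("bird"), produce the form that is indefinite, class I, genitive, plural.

sethethese

Attach case genitive -o → setho.
Attach noun class class I -the → sethothe.
Attach definiteness indefinite -sa → sethothesa.
number = plural: zero marking, form stays sethothesa.
Apply vowel harmony: sethothesa → sethethese.
Vowel deletion: no change.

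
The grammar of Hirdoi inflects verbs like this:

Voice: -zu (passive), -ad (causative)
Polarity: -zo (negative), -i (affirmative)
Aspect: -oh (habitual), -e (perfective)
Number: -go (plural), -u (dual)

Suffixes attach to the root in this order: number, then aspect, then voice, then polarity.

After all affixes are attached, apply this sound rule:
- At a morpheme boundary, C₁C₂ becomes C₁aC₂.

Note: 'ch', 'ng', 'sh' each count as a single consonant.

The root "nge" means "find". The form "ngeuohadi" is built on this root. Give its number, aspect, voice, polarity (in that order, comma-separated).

Segment: nge-u-oh-ad-i.
number: -u → dual.
aspect: -oh → habitual.
voice: -ad → causative.
polarity: -i → affirmative.

dual, habitual, causative, affirmative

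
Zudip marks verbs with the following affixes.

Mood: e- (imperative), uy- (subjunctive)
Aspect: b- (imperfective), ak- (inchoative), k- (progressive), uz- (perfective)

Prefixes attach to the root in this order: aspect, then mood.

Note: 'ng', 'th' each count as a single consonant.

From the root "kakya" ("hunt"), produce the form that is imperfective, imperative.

Attach aspect imperfective b- → bkakya.
Attach mood imperative e- → ebkakya.

ebkakya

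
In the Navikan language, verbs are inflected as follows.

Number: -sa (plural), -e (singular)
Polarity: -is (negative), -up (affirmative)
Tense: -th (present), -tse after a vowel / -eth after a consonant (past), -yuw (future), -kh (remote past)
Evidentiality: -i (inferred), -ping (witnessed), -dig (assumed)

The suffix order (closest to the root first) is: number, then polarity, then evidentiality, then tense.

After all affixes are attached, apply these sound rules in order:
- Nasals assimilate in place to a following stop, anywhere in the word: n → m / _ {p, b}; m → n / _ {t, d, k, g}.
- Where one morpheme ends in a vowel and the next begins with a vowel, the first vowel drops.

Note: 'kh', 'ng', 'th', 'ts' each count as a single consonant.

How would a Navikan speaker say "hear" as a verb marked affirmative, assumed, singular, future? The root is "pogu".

pogupdigyuw

Attach number singular -e → pogue.
Attach polarity affirmative -up → pogueup.
Attach evidentiality assumed -dig → pogueupdig.
Attach tense future -yuw → pogueupdigyuw.
Nasal assimilation: no change.
Apply vowel deletion: pogueupdigyuw → pogupdigyuw.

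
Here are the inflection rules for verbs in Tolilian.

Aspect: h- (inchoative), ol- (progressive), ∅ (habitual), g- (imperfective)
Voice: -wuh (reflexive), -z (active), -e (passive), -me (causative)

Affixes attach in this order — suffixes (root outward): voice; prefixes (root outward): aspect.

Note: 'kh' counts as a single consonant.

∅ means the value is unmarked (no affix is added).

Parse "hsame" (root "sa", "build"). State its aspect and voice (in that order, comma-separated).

inchoative, causative

Segment: h-sa-me.
aspect: h- → inchoative.
voice: -me → causative.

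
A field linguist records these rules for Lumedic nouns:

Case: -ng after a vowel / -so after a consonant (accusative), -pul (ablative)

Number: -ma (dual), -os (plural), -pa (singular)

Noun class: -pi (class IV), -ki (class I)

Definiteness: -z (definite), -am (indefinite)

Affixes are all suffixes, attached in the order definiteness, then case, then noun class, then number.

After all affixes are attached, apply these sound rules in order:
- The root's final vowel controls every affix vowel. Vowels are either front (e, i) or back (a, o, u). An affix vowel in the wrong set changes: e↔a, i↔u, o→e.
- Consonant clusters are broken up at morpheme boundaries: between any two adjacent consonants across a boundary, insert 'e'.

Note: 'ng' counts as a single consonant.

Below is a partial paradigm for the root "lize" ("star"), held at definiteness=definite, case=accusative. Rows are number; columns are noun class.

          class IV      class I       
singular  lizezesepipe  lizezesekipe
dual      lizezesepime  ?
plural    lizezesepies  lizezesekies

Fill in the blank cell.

Attach definiteness definite -z → lizez.
Attach case accusative -so (after consonant 'z') → lizezso.
Attach noun class class I -ki → lizezsoki.
Attach number dual -ma → lizezsokima.
Apply vowel harmony: lizezsokima → lizezsekime.
Apply epenthesis: lizezsekime → lizezesekime.

lizezesekime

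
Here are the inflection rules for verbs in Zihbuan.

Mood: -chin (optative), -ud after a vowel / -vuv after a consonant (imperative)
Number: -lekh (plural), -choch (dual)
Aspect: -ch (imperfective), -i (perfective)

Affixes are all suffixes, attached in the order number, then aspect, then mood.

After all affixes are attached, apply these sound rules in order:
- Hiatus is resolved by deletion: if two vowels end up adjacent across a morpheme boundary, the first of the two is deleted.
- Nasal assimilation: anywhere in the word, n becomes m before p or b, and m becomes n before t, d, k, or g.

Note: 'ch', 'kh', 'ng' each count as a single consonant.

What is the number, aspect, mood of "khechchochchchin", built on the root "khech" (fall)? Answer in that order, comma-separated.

Segment: khech-choch-ch-chin.
number: -choch → dual.
aspect: -ch → imperfective.
mood: -chin → optative.

dual, imperfective, optative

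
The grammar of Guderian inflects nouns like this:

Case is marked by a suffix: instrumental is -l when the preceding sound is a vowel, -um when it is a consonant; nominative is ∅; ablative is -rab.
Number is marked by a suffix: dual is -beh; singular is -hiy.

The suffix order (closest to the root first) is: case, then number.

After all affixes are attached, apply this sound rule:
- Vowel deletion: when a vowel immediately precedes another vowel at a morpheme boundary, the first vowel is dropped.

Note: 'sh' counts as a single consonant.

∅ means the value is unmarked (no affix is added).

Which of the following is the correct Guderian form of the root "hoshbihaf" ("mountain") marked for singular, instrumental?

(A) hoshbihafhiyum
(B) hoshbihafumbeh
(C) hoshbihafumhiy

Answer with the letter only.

Attach case instrumental -um (after consonant 'f') → hoshbihafum.
Attach number singular -hiy → hoshbihafumhiy.
Vowel deletion: no change.
So the correct form is hoshbihafumhiy, option (C).
(A) hoshbihafhiyum is wrong: it has the affixes in the wrong order.
(B) hoshbihafumbeh is wrong: it uses dual instead of singular for number.

C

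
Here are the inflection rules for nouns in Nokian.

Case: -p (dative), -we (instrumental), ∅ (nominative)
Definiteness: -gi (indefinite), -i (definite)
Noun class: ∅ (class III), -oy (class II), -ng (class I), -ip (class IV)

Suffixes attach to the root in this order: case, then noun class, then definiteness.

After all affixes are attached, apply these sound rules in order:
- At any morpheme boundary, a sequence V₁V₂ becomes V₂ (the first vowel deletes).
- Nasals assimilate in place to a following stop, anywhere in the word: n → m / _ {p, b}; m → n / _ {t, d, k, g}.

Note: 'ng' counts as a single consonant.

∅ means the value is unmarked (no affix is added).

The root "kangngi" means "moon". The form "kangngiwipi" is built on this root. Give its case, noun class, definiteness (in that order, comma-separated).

Segment: kangngi-we-ip-i.
case: -we → instrumental.
noun class: -ip → class IV.
definiteness: -i → definite.

instrumental, class IV, definite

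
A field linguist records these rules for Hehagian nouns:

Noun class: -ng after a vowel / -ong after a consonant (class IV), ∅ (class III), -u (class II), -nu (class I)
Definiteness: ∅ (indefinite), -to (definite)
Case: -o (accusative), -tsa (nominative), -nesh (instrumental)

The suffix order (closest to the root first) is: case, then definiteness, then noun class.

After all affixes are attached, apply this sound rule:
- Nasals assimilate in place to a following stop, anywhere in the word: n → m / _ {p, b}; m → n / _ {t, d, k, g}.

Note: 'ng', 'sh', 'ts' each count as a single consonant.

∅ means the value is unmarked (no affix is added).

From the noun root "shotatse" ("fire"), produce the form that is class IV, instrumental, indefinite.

shotatseneshong

Attach case instrumental -nesh → shotatsenesh.
definiteness = indefinite: zero marking, form stays shotatsenesh.
Attach noun class class IV -ong (after consonant 'sh') → shotatseneshong.
Nasal assimilation: no change.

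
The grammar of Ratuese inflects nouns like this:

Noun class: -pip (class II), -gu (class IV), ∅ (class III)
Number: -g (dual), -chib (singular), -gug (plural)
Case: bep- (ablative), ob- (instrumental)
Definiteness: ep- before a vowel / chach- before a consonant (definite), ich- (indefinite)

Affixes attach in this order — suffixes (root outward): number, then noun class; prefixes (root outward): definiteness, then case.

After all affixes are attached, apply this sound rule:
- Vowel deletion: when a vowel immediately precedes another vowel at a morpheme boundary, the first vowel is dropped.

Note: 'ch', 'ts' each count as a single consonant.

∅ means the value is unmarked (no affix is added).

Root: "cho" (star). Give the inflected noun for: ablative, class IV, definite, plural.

bepchachchoguggu

Attach number plural -gug → chogug.
Attach definiteness definite chach- (before consonant 'ch') → chachchogug.
Attach case ablative bep- → bepchachchogug.
Attach noun class class IV -gu → bepchachchoguggu.
Vowel deletion: no change.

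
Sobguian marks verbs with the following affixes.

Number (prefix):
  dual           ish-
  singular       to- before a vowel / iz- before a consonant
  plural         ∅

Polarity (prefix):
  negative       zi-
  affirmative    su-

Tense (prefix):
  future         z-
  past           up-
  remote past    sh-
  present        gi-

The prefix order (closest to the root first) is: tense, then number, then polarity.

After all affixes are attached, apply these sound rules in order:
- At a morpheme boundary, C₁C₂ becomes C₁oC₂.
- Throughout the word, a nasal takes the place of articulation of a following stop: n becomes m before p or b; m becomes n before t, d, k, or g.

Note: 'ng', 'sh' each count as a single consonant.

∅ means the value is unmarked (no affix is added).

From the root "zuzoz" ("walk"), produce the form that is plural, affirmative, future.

Attach tense future z- → zzuzoz.
number = plural: zero marking, form stays zzuzoz.
Attach polarity affirmative su- → suzzuzoz.
Apply epenthesis: suzzuzoz → suzozuzoz.
Nasal assimilation: no change.

suzozuzoz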